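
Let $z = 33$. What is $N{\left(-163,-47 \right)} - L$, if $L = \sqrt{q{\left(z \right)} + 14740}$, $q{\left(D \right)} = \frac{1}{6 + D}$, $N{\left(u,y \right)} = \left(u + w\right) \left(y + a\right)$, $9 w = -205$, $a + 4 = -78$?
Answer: $\frac{71896}{3} - \frac{\sqrt{22419579}}{39} \approx 23844.0$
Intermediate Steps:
$a = -82$ ($a = -4 - 78 = -82$)
$w = - \frac{205}{9}$ ($w = \frac{1}{9} \left(-205\right) = - \frac{205}{9} \approx -22.778$)
$N{\left(u,y \right)} = \left(-82 + y\right) \left(- \frac{205}{9} + u\right)$ ($N{\left(u,y \right)} = \left(u - \frac{205}{9}\right) \left(y - 82\right) = \left(- \frac{205}{9} + u\right) \left(-82 + y\right) = \left(-82 + y\right) \left(- \frac{205}{9} + u\right)$)
$L = \frac{\sqrt{22419579}}{39}$ ($L = \sqrt{\frac{1}{6 + 33} + 14740} = \sqrt{\frac{1}{39} + 14740} = \sqrt{\frac{574861}{39}} = \frac{\sqrt{22419579}}{39} \approx 121.41$)
$N{\left(-163,-47 \right)} - L = \left(\frac{16810}{9} - -13366 - - \frac{9635}{9} - -7661\right) - \frac{\sqrt{22419579}}{39} = \left(\frac{16810}{9} + 13366 + \frac{9635}{9} + 7661\right) - \frac{\sqrt{22419579}}{39} = \frac{71896}{3} - \frac{\sqrt{22419579}}{39}$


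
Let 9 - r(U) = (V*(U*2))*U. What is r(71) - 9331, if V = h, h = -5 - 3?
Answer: 71334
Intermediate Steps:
h = -8
V = -8
r(U) = 9 + 16*U**2 (r(U) = 9 - (-8*U*2)*U = 9 - (-16*U)*U = 9 - (-16)*U**2 = 9 + 16*U**2)
r(71) - 9331 = (9 + 16*71**2) - 9331 = (9 + 16*5041) - 9331 = (9 + 80656) - 9331 = 80665 - 9331 = 71334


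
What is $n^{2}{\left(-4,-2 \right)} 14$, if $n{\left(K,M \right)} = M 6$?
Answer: $2016$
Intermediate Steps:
$n{\left(K,M \right)} = 6 M$
$n^{2}{\left(-4,-2 \right)} 14 = \left(6 \left(-2\right)\right)^{2} \cdot 14 = \left(-12\right)^{2} \cdot 14 = 144 \cdot 14 = 2016$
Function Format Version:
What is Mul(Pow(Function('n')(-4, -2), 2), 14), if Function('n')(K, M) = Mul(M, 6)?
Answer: 2016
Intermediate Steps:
Function('n')(K, M) = Mul(6, M)
Mul(Pow(Function('n')(-4, -2), 2), 14) = Mul(Pow(Mul(6, -2), 2), 14) = Mul(Pow(-12, 2), 14) = Mul(144, 14) = 2016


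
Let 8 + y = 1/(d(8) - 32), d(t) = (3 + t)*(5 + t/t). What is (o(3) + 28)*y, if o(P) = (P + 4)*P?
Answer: -13279/34 ≈ -390.56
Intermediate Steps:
d(t) = 18 + 6*t (d(t) = (3 + t)*(5 + 1) = (3 + t)*6 = 18 + 6*t)
y = -271/34 (y = -8 + 1/((18 + 6*8) - 32) = -8 + 1/((18 + 48) - 32) = -8 + 1/(66 - 32) = -8 + 1/34 = -271/34 ≈ -7.9706)
o(P) = P*(4 + P) (o(P) = (4 + P)*P = P*(4 + P))
(o(3) + 28)*y = (3*(4 + 3) + 28)*(-271/34) = (3*7 + 28)*(-271/34) = (21 + 28)*(-271/34) = 49*(-271/34) = -13279/34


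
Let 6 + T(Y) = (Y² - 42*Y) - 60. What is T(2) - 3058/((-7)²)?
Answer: -10212/49 ≈ -208.41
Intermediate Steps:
T(Y) = -66 + Y² - 42*Y (T(Y) = -6 + ((Y² - 42*Y) - 60) = -6 + (-60 + Y² - 42*Y) = -66 + Y² - 42*Y)
T(2) - 3058/((-7)²) = (-66 + 2² - 42*2) - 3058/((-7)²) = (-66 + 4 - 84) - 3058/49 = -146 - 3058*1/49 = -146 - 3058/49 = -10212/49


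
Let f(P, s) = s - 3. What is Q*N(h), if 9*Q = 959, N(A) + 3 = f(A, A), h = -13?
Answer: -18221/9 ≈ -2024.6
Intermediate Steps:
f(P, s) = -3 + s
N(A) = -6 + A (N(A) = -3 + (-3 + A) = -6 + A)
Q = 959/9 (Q = (⅑)*959 = 959/9 ≈ 106.56)
Q*N(h) = 959*(-6 - 13)/9 = (959/9)*(-19) = -18221/9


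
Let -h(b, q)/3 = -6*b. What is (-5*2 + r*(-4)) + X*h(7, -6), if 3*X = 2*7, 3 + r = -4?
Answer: 606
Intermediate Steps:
r = -7 (r = -3 - 4 = -7)
h(b, q) = 18*b (h(b, q) = -(-18)*b = 18*b)
X = 14/3 (X = (2*7)/3 = (1/3)*14 = 14/3 ≈ 4.6667)
(-5*2 + r*(-4)) + X*h(7, -6) = (-5*2 - 7*(-4)) + 14*(18*7)/3 = (-10 + 28) + (14/3)*126 = 18 + 588 = 606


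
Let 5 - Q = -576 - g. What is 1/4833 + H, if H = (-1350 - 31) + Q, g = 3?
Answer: -3851900/4833 ≈ -797.00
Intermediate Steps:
Q = 584 (Q = 5 - (-576 - 1*3) = 5 - (-576 - 3) = 5 - 1*(-579) = 5 + 579 = 584)
H = -797 (H = (-1350 - 31) + 584 = -1381 + 584 = -797)
1/4833 + H = 1/4833 - 797 = -3851900/4833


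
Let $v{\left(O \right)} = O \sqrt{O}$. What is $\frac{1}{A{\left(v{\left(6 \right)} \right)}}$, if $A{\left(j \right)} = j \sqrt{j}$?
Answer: $\frac{6^{\frac{3}{4}}}{216} \approx 0.017748$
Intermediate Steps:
$v{\left(O \right)} = O^{\frac{3}{2}}$
$A{\left(j \right)} = j^{\frac{3}{2}}$
$\frac{1}{A{\left(v{\left(6 \right)} \right)}} = \frac{1}{\left(6^{\frac{3}{2}}\right)^{\frac{3}{2}}} = \frac{1}{\left(6 \sqrt{6}\right)^{\frac{3}{2}}} = \frac{1}{36 \sqrt[4]{6}} = \frac{6^{\frac{3}{4}}}{216}$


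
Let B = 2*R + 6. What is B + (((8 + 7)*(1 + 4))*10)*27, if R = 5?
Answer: 20266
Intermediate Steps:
B = 16 (B = 2*5 + 6 = 10 + 6 = 16)
B + (((8 + 7)*(1 + 4))*10)*27 = 16 + (((8 + 7)*(1 + 4))*10)*27 = 16 + ((15*5)*10)*27 = 16 + (75*10)*27 = 16 + 750*27 = 16 + 20250 = 20266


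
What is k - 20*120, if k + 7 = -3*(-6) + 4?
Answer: -2385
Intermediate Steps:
k = 15 (k = -7 + (-3*(-6) + 4) = -7 + (18 + 4) = -7 + 22 = 15)
k - 20*120 = 15 - 20*120 = 15 - 2400 = -2385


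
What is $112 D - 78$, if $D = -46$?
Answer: $-5230$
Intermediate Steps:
$112 D - 78 = 112 \left(-46\right) - 78 = -5152 - 78 = -5230$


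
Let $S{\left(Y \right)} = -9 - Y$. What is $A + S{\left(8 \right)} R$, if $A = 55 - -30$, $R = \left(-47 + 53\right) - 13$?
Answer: $204$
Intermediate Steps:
$R = -7$ ($R = 6 - 13 = -7$)
$A = 85$ ($A = 55 + 30 = 85$)
$A + S{\left(8 \right)} R = 85 + \left(-9 - 8\right) \left(-7\right) = 85 - -119 = 85 + 119 = 204$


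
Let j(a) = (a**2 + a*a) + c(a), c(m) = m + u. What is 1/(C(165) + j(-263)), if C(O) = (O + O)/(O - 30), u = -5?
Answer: 9/1242652 ≈ 7.2426e-6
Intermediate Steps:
c(m) = -5 + m (c(m) = m - 5 = -5 + m)
C(O) = 2*O/(-30 + O) (C(O) = (2*O)/(-30 + O) = 2*O/(-30 + O))
j(a) = -5 + a + 2*a**2 (j(a) = (a**2 + a*a) + (-5 + a) = (a**2 + a**2) + (-5 + a) = 2*a**2 + (-5 + a) = -5 + a + 2*a**2)
1/(C(165) + j(-263)) = 1/(2*165/(-30 + 165) + (-5 - 263 + 2*(-263)**2)) = 1/(2*165/135 + (-5 - 263 + 2*69169)) = 1/(2*165*(1/135) + (-5 - 263 + 138338)) = 1/(22/9 + 138070) = 1/(1242652/9) = 9/1242652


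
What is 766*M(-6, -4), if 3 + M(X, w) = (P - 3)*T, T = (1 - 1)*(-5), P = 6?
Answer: -2298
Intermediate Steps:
T = 0 (T = 0*(-5) = 0)
M(X, w) = -3 (M(X, w) = -3 + (6 - 3)*0 = -3 + 3*0 = -3 + 0 = -3)
766*M(-6, -4) = 766*(-3) = -2298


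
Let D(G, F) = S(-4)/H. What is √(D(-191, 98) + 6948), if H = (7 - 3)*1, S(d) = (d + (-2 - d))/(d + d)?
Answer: √111169/4 ≈ 83.355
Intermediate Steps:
S(d) = -1/d (S(d) = -2*1/(2*d) = -1/d)
H = 4 (H = 4*1 = 4)
D(G, F) = 1/16 (D(G, F) = -1/(-4)/4 = -1*(-¼)*(¼) = (¼)*(¼) = 1/16)
√(D(-191, 98) + 6948) = √(1/16 + 6948) = √(111169/16) = √111169/4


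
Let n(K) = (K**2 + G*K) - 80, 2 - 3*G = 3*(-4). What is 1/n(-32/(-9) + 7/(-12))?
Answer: -1296/74255 ≈ -0.017453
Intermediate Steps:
G = 14/3 (G = 2/3 - (-4) = 2/3 - 1/3*(-12) = 2/3 + 4 = 14/3 ≈ 4.6667)
n(K) = -80 + K**2 + 14*K/3 (n(K) = (K**2 + 14*K/3) - 80 = -80 + K**2 + 14*K/3)
1/n(-32/(-9) + 7/(-12)) = 1/(-80 + (-32/(-9) + 7/(-12))**2 + 14*(-32/(-9) + 7/(-12))/3) = 1/(-80 + (-32*(-1/9) + 7*(-1/12))**2 + 14*(-32*(-1/9) + 7*(-1/12))/3) = 1/(-80 + (32/9 - 7/12)**2 + 14*(32/9 - 7/12)/3) = 1/(-80 + (107/36)**2 + (14/3)*(107/36)) = 1/(-80 + 11449/1296 + 749/54) = 1/(-74255/1296) = -1296/74255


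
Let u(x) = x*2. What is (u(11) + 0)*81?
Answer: 1782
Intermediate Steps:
u(x) = 2*x
(u(11) + 0)*81 = (2*11 + 0)*81 = (22 + 0)*81 = 22*81 = 1782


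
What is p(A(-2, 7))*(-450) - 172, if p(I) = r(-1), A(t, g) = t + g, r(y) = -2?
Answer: 728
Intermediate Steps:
A(t, g) = g + t
p(I) = -2
p(A(-2, 7))*(-450) - 172 = -2*(-450) - 172 = 900 - 172 = 728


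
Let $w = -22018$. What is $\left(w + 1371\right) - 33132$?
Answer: $-53779$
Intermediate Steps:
$\left(w + 1371\right) - 33132 = \left(-22018 + 1371\right) - 33132 = -20647 - 33132 = -53779$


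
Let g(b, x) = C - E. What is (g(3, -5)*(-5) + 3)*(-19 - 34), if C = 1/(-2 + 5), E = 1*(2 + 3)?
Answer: -4187/3 ≈ -1395.7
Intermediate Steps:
E = 5 (E = 1*5 = 5)
C = ⅓ (C = 1/3 = ⅓ ≈ 0.33333)
g(b, x) = -14/3 (g(b, x) = ⅓ - 1*5 = ⅓ - 5 = -14/3)
(g(3, -5)*(-5) + 3)*(-19 - 34) = (-14/3*(-5) + 3)*(-19 - 34) = (70/3 + 3)*(-53) = (79/3)*(-53) = -4187/3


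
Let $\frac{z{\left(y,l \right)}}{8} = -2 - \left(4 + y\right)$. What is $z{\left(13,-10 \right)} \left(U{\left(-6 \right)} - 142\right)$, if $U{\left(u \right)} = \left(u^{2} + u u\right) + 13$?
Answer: $8664$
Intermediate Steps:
$z{\left(y,l \right)} = -48 - 8 y$ ($z{\left(y,l \right)} = 8 \left(-2 - \left(4 + y\right)\right) = 8 \left(-6 - y\right) = -48 - 8 y$)
$U{\left(u \right)} = 13 + 2 u^{2}$ ($U{\left(u \right)} = \left(u^{2} + u^{2}\right) + 13 = 2 u^{2} + 13 = 13 + 2 u^{2}$)
$z{\left(13,-10 \right)} \left(U{\left(-6 \right)} - 142\right) = \left(-48 - 104\right) \left(\left(13 + 2 \left(-6\right)^{2}\right) - 142\right) = \left(-48 - 104\right) \left(\left(13 + 2 \cdot 36\right) - 142\right) = - 152 \left(\left(13 + 72\right) - 142\right) = - 152 \left(85 - 142\right) = \left(-152\right) \left(-57\right) = 8664$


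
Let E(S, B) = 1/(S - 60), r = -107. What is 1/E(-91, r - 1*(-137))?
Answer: -151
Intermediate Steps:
E(S, B) = 1/(-60 + S)
1/E(-91, r - 1*(-137)) = 1/(1/(-60 - 91)) = 1/(1/(-151)) = 1/(-1/151) = -151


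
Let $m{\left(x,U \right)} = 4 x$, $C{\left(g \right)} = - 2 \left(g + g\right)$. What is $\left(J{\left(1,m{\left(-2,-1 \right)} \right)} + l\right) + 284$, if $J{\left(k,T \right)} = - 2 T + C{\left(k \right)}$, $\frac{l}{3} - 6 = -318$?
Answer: $-640$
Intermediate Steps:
$l = -936$ ($l = 18 + 3 \left(-318\right) = 18 - 954 = -936$)
$C{\left(g \right)} = - 4 g$ ($C{\left(g \right)} = - 2 \cdot 2 g = - 4 g$)
$J{\left(k,T \right)} = - 4 k - 2 T$ ($J{\left(k,T \right)} = - 2 T - 4 k = - 4 k - 2 T$)
$\left(J{\left(1,m{\left(-2,-1 \right)} \right)} + l\right) + 284 = \left(\left(\left(-4\right) 1 - 2 \cdot 4 \left(-2\right)\right) - 936\right) + 284 = \left(\left(-4 - -16\right) - 936\right) + 284 = \left(\left(-4 + 16\right) - 936\right) + 284 = \left(12 - 936\right) + 284 = -924 + 284 = -640$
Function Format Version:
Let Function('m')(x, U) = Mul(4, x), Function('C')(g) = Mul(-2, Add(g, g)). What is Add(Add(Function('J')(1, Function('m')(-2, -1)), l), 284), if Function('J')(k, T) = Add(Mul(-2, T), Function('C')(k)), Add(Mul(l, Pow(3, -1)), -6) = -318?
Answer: -640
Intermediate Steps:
l = -936 (l = Add(18, Mul(3, -318)) = Add(18, -954) = -936)
Function('C')(g) = Mul(-4, g) (Function('C')(g) = Mul(-2, Mul(2, g)) = Mul(-4, g))
Function('J')(k, T) = Add(Mul(-4, k), Mul(-2, T)) (Function('J')(k, T) = Add(Mul(-2, T), Mul(-4, k)) = Add(Mul(-4, k), Mul(-2, T)))
Add(Add(Function('J')(1, Function('m')(-2, -1)), l), 284) = Add(Add(Add(Mul(-4, 1), Mul(-2, Mul(4, -2))), -936), 284) = Add(Add(Add(-4, Mul(-2, -8)), -936), 284) = Add(Add(Add(-4, 16), -936), 284) = Add(Add(12, -936), 284) = Add(-924, 284) = -640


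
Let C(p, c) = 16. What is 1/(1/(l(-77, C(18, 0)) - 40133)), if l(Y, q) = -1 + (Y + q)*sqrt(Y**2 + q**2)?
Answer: -40134 - 61*sqrt(6185) ≈ -44931.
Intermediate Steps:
l(Y, q) = -1 + sqrt(Y**2 + q**2)*(Y + q)
1/(1/(l(-77, C(18, 0)) - 40133)) = 1/(1/((-1 - 77*sqrt((-77)**2 + 16**2) + 16*sqrt((-77)**2 + 16**2)) - 40133)) = 1/(1/((-1 - 77*sqrt(5929 + 256) + 16*sqrt(5929 + 256)) - 40133)) = 1/(1/((-1 - 77*sqrt(6185) + 16*sqrt(6185)) - 40133)) = 1/(1/((-1 - 61*sqrt(6185)) - 40133)) = 1/(1/(-40134 - 61*sqrt(6185))) = -40134 - 61*sqrt(6185)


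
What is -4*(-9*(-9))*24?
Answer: -7776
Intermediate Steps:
-4*(-9*(-9))*24 = -324*24 = -4*1944 = -7776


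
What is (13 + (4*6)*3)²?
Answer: 7225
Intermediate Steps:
(13 + (4*6)*3)² = (13 + 24*3)² = (13 + 72)² = 85² = 7225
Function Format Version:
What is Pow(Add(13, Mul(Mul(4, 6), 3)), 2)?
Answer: 7225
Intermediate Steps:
Pow(Add(13, Mul(Mul(4, 6), 3)), 2) = Pow(Add(13, Mul(24, 3)), 2) = Pow(Add(13, 72), 2) = Pow(85, 2) = 7225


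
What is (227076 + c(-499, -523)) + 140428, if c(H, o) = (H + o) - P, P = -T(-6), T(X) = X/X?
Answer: 366483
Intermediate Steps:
T(X) = 1
P = -1 (P = -1*1 = -1)
c(H, o) = 1 + H + o (c(H, o) = (H + o) - 1*(-1) = (H + o) + 1 = 1 + H + o)
(227076 + c(-499, -523)) + 140428 = (227076 + (1 - 499 - 523)) + 140428 = (227076 - 1021) + 140428 = 226055 + 140428 = 366483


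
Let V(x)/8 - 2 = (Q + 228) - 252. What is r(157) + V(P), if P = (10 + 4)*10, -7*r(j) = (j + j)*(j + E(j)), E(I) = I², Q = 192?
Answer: -7779564/7 ≈ -1.1114e+6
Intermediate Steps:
r(j) = -2*j*(j + j²)/7 (r(j) = -(j + j)*(j + j²)/7 = -2*j*(j + j²)/7)
P = 140 (P = 14*10 = 140)
V(x) = 1360 (V(x) = 16 + 8*((192 + 228) - 252) = 16 + 8*(420 - 252) = 16 + 8*168 = 16 + 1344 = 1360)
r(157) + V(P) = -2/7*157²*(1 + 157) + 1360 = -2/7*24649*158 + 1360 = -7789084/7 + 1360 = -7779564/7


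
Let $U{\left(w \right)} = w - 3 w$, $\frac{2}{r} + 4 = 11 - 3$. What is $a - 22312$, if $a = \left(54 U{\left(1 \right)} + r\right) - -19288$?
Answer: $- \frac{6263}{2} \approx -3131.5$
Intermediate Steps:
$r = \frac{1}{2}$ ($r = \frac{2}{-4 + \left(11 - 3\right)} = \frac{2}{-4 + 8} = \frac{2}{4} = 2 \cdot \frac{1}{4} = \frac{1}{2} \approx 0.5$)
$U{\left(w \right)} = - 2 w$
$a = \frac{38361}{2}$ ($a = \left(54 \left(\left(-2\right) 1\right) + \frac{1}{2}\right) - -19288 = \left(54 \left(-2\right) + \frac{1}{2}\right) + 19288 = \left(-108 + \frac{1}{2}\right) + 19288 = - \frac{215}{2} + 19288 = \frac{38361}{2} \approx 19181.0$)
$a - 22312 = \frac{38361}{2} - 22312 = - \frac{6263}{2}$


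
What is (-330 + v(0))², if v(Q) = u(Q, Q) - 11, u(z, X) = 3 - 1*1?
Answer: 114921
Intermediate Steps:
u(z, X) = 2 (u(z, X) = 3 - 1 = 2)
v(Q) = -9 (v(Q) = 2 - 11 = -9)
(-330 + v(0))² = (-330 - 9)² = (-339)² = 114921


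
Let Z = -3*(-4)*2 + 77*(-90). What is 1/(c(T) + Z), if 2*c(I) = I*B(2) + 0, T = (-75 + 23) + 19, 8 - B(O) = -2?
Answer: -1/7071 ≈ -0.00014142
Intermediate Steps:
B(O) = 10 (B(O) = 8 - 1*(-2) = 8 + 2 = 10)
T = -33 (T = -52 + 19 = -33)
c(I) = 5*I (c(I) = (I*10 + 0)/2 = (10*I + 0)/2 = (10*I)/2 = 5*I)
Z = -6906 (Z = 12*2 - 6930 = 24 - 6930 = -6906)
1/(c(T) + Z) = 1/(5*(-33) - 6906) = 1/(-165 - 6906) = 1/(-7071) = -1/7071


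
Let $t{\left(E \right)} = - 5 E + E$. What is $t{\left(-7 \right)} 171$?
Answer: $4788$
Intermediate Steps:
$t{\left(E \right)} = - 4 E$
$t{\left(-7 \right)} 171 = \left(-4\right) \left(-7\right) 171 = 28 \cdot 171 = 4788$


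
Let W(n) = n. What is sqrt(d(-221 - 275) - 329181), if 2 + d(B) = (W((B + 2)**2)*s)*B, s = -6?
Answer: sqrt(725921953) ≈ 26943.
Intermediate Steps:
d(B) = -2 - 6*B*(2 + B)**2 (d(B) = -2 + ((B + 2)**2*(-6))*B = -2 + ((2 + B)**2*(-6))*B = -2 + (-6*(2 + B)**2)*B = -2 - 6*B*(2 + B)**2)
sqrt(d(-221 - 275) - 329181) = sqrt((-2 - 6*(-221 - 275)*(2 + (-221 - 275))**2) - 329181) = sqrt((-2 - 6*(-496)*(2 - 496)**2) - 329181) = sqrt((-2 - 6*(-496)*(-494)**2) - 329181) = sqrt((-2 - 6*(-496)*244036) - 329181) = sqrt((-2 + 726251136) - 329181) = sqrt(726251134 - 329181) = sqrt(725921953)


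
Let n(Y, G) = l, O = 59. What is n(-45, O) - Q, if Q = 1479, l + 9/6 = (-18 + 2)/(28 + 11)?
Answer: -115511/78 ≈ -1480.9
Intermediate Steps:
l = -149/78 (l = -3/2 + (-18 + 2)/(28 + 11) = -3/2 - 16/39 = -149/78 ≈ -1.9103)
n(Y, G) = -149/78
n(-45, O) - Q = -149/78 - 1*1479 = -149/78 - 1479 = -115511/78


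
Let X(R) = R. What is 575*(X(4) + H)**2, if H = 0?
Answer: 9200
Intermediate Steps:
575*(X(4) + H)**2 = 575*(4 + 0)**2 = 575*4**2 = 575*16 = 9200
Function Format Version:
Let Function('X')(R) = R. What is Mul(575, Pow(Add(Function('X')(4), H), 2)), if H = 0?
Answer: 9200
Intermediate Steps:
Mul(575, Pow(Add(Function('X')(4), H), 2)) = Mul(575, Pow(Add(4, 0), 2)) = Mul(575, Pow(4, 2)) = Mul(575, 16) = 9200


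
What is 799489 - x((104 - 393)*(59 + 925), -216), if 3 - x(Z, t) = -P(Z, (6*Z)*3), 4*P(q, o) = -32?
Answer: 799494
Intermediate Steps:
P(q, o) = -8 (P(q, o) = (¼)*(-32) = -8)
x(Z, t) = -5 (x(Z, t) = 3 - (-1)*(-8) = 3 - 1*8 = 3 - 8 = -5)
799489 - x((104 - 393)*(59 + 925), -216) = 799489 - 1*(-5) = 799489 + 5 = 799494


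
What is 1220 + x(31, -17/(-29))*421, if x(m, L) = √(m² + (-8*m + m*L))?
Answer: 1220 + 2526*√17081/29 ≈ 12604.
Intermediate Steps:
x(m, L) = √(m² - 8*m + L*m) (x(m, L) = √(m² + (-8*m + L*m)) = √(m² - 8*m + L*m))
1220 + x(31, -17/(-29))*421 = 1220 + √(31*(-8 - 17/(-29) + 31))*421 = 1220 + √(31*(-8 - 17*(-1/29) + 31))*421 = 1220 + √(31*(-8 + 17/29 + 31))*421 = 1220 + √(31*(684/29))*421 = 1220 + √(21204/29)*421 = 1220 + (6*√17081/29)*421 = 1220 + 2526*√17081/29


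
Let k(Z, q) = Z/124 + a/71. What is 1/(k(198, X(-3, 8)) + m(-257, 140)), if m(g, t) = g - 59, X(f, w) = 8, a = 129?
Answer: -4402/1376005 ≈ -0.0031991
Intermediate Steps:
m(g, t) = -59 + g
k(Z, q) = 129/71 + Z/124 (k(Z, q) = Z/124 + 129/71 = 129/71 + Z/124)
1/(k(198, X(-3, 8)) + m(-257, 140)) = 1/((129/71 + (1/124)*198) + (-59 - 257)) = 1/((129/71 + 99/62) - 316) = 1/(15027/4402 - 316) = 1/(-1376005/4402) = -4402/1376005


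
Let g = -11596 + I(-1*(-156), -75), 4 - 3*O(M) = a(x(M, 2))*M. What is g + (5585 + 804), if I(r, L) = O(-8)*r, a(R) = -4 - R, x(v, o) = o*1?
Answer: -7495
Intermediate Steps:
x(v, o) = o
O(M) = 4/3 + 2*M (O(M) = 4/3 - (-4 - 1*2)*M/3 = 4/3 - (-4 - 2)*M/3 = 4/3 - (-2)*M = 4/3 + 2*M)
I(r, L) = -44*r/3 (I(r, L) = (4/3 + 2*(-8))*r = (4/3 - 16)*r = -44*r/3)
g = -13884 (g = -11596 - (-44)*(-156)/3 = -11596 - 44/3*156 = -11596 - 2288 = -13884)
g + (5585 + 804) = -13884 + (5585 + 804) = -13884 + 6389 = -7495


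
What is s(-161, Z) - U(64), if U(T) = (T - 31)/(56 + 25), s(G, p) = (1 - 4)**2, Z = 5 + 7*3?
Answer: 232/27 ≈ 8.5926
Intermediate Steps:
Z = 26 (Z = 5 + 21 = 26)
s(G, p) = 9 (s(G, p) = (-3)**2 = 9)
U(T) = -31/81 + T/81 (U(T) = (-31 + T)/81 = (-31 + T)*(1/81) = -31/81 + T/81)
s(-161, Z) - U(64) = 9 - (-31/81 + (1/81)*64) = 9 - (-31/81 + 64/81) = 9 - 1*11/27 = 9 - 11/27 = 232/27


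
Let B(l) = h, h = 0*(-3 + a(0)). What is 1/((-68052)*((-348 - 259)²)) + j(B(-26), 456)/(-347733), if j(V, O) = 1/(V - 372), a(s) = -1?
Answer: 9805163/1274940789240267 ≈ 7.6907e-9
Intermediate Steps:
h = 0 (h = 0*(-3 - 1) = 0*(-4) = 0)
B(l) = 0
j(V, O) = 1/(-372 + V)
1/((-68052)*((-348 - 259)²)) + j(B(-26), 456)/(-347733) = 1/((-68052)*((-348 - 259)²)) + 1/((-372 + 0)*(-347733)) = -1/(68052*((-607)²)) - 1/347733/(-372) = -1/68052/368449 - 1/372*(-1/347733) = -1/68052*1/368449 + 1/129356676 = -1/25073691348 + 1/129356676 = 9805163/1274940789240267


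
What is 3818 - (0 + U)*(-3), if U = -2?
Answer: 3812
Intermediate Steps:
3818 - (0 + U)*(-3) = 3818 - (0 - 2)*(-3) = 3818 - (-2)*(-3) = 3818 - 1*6 = 3818 - 6 = 3812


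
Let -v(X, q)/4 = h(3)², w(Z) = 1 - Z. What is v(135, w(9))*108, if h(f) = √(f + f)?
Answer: -2592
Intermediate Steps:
h(f) = √2*√f (h(f) = √(2*f) = √2*√f)
v(X, q) = -24 (v(X, q) = -4*(√2*√3)² = -4*(√6)² = -4*6 = -24)
v(135, w(9))*108 = -24*108 = -2592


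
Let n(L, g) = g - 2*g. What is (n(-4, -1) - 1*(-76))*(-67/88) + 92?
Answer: 267/8 ≈ 33.375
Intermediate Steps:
n(L, g) = -g
(n(-4, -1) - 1*(-76))*(-67/88) + 92 = (-1*(-1) - 1*(-76))*(-67/88) + 92 = (1 + 76)*(-67*1/88) + 92 = 77*(-67/88) + 92 = -469/8 + 92 = 267/8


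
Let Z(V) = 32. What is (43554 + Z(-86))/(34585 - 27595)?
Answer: 21793/3495 ≈ 6.2355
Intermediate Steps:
(43554 + Z(-86))/(34585 - 27595) = (43554 + 32)/(34585 - 27595) = 43586/6990 = 43586*(1/6990) = 21793/3495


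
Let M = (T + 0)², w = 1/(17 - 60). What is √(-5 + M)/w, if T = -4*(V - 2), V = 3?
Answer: -43*√11 ≈ -142.61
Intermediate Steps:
w = -1/43 (w = 1/(-43) = -1/43 ≈ -0.023256)
T = -4 (T = -4*(3 - 2) = -4*1 = -4)
M = 16 (M = (-4 + 0)² = (-4)² = 16)
√(-5 + M)/w = √(-5 + 16)/(-1/43) = -43*√11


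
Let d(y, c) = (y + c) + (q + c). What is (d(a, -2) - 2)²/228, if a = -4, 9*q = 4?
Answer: 1849/4617 ≈ 0.40048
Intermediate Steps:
q = 4/9 (q = (⅑)*4 = 4/9 ≈ 0.44444)
d(y, c) = 4/9 + y + 2*c (d(y, c) = (y + c) + (4/9 + c) = (c + y) + (4/9 + c) = 4/9 + y + 2*c)
(d(a, -2) - 2)²/228 = ((4/9 - 4 + 2*(-2)) - 2)²/228 = ((4/9 - 4 - 4) - 2)²*(1/228) = (-68/9 - 2)²*(1/228) = (-86/9)²*(1/228) = (7396/81)*(1/228) = 1849/4617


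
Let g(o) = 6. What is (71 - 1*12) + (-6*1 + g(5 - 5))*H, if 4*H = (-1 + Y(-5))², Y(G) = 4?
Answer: 59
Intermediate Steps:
H = 9/4 (H = (-1 + 4)²/4 = (¼)*3² = (¼)*9 = 9/4 ≈ 2.2500)
(71 - 1*12) + (-6*1 + g(5 - 5))*H = (71 - 1*12) + (-6*1 + 6)*(9/4) = (71 - 12) + (-6 + 6)*(9/4) = 59 + 0*(9/4) = 59 + 0 = 59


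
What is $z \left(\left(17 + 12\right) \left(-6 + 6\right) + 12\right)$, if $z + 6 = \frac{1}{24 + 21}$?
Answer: $- \frac{1076}{15} \approx -71.733$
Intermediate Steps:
$z = - \frac{269}{45}$ ($z = -6 + \frac{1}{24 + 21} = -6 + \frac{1}{45} = - \frac{269}{45} \approx -5.9778$)
$z \left(\left(17 + 12\right) \left(-6 + 6\right) + 12\right) = - \frac{269 \left(\left(17 + 12\right) \left(-6 + 6\right) + 12\right)}{45} = - \frac{269 \left(29 \cdot 0 + 12\right)}{45} = - \frac{269 \left(0 + 12\right)}{45} = \left(- \frac{269}{45}\right) 12 = - \frac{1076}{15}$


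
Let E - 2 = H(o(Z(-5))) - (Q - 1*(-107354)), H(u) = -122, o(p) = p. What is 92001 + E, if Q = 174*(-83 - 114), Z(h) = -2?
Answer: 18805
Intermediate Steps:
Q = -34278 (Q = 174*(-197) = -34278)
E = -73196 (E = 2 + (-122 - (-34278 - 1*(-107354))) = 2 + (-122 - (-34278 + 107354)) = 2 + (-122 - 1*73076) = 2 + (-122 - 73076) = 2 - 73198 = -73196)
92001 + E = 92001 - 73196 = 18805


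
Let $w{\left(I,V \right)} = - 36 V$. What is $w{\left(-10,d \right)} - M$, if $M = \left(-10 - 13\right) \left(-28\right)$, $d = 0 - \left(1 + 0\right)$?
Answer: $-608$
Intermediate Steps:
$d = -1$ ($d = 0 - 1 = -1$)
$M = 644$ ($M = \left(-23\right) \left(-28\right) = 644$)
$w{\left(-10,d \right)} - M = \left(-36\right) \left(-1\right) - 644 = 36 - 644 = -608$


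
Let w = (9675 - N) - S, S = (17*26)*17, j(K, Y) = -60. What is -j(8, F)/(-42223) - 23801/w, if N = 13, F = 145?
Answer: -1005078503/90695004 ≈ -11.082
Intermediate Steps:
S = 7514 (S = 442*17 = 7514)
w = 2148 (w = (9675 - 1*13) - 1*7514 = (9675 - 13) - 7514 = 9662 - 7514 = 2148)
-j(8, F)/(-42223) - 23801/w = -1*(-60)/(-42223) - 23801/2148 = 60*(-1/42223) - 23801*1/2148 = -60/42223 - 23801/2148 = -1005078503/90695004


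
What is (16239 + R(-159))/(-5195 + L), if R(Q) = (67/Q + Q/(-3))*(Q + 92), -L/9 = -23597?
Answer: 2021881/32941302 ≈ 0.061378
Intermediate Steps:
L = 212373 (L = -9*(-23597) = 212373)
R(Q) = (92 + Q)*(67/Q - Q/3) (R(Q) = (67/Q + Q*(-1/3))*(92 + Q) = (67/Q - Q/3)*(92 + Q) = (92 + Q)*(67/Q - Q/3))
(16239 + R(-159))/(-5195 + L) = (16239 + (1/3)*(18492 - 1*(-159)*(-201 + (-159)**2 + 92*(-159)))/(-159))/(-5195 + 212373) = (16239 + (1/3)*(-1/159)*(18492 - 1*(-159)*(-201 + 25281 - 14628)))/207178 = (16239 + (1/3)*(-1/159)*(18492 - 1*(-159)*10452))*(1/207178) = (16239 + (1/3)*(-1/159)*(18492 + 1661868))*(1/207178) = (16239 + (1/3)*(-1/159)*1680360)*(1/207178) = (16239 - 560120/159)*(1/207178) = (2021881/159)*(1/207178) = 2021881/32941302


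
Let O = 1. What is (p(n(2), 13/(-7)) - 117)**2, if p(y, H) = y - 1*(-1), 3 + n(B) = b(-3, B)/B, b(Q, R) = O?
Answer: 56169/4 ≈ 14042.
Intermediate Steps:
b(Q, R) = 1
n(B) = -3 + 1/B
p(y, H) = 1 + y (p(y, H) = y + 1 = 1 + y)
(p(n(2), 13/(-7)) - 117)**2 = ((1 + (-3 + 1/2)) - 117)**2 = ((1 - 5/2) - 117)**2 = (-3/2 - 117)**2 = (-237/2)**2 = 56169/4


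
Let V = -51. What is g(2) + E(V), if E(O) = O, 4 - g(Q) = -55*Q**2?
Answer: 173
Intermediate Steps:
g(Q) = 4 + 55*Q**2 (g(Q) = 4 - (-55)*Q**2 = 4 + 55*Q**2)
g(2) + E(V) = (4 + 55*2**2) - 51 = (4 + 55*4) - 51 = (4 + 220) - 51 = 224 - 51 = 173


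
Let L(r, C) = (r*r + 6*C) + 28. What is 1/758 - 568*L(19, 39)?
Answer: -268228911/758 ≈ -3.5386e+5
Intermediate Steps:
L(r, C) = 28 + r**2 + 6*C (L(r, C) = (r**2 + 6*C) + 28 = 28 + r**2 + 6*C)
1/758 - 568*L(19, 39) = 1/758 - 568*(28 + 19**2 + 6*39) = 1/758 - 568*(28 + 361 + 234) = 1/758 - 568*623 = 1/758 - 353864 = -268228911/758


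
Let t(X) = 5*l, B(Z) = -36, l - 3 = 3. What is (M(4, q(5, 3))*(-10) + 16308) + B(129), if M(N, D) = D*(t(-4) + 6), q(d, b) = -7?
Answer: 18792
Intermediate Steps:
l = 6 (l = 3 + 3 = 6)
t(X) = 30 (t(X) = 5*6 = 30)
M(N, D) = 36*D (M(N, D) = D*(30 + 6) = D*36 = 36*D)
(M(4, q(5, 3))*(-10) + 16308) + B(129) = ((36*(-7))*(-10) + 16308) - 36 = (-252*(-10) + 16308) - 36 = (2520 + 16308) - 36 = 18828 - 36 = 18792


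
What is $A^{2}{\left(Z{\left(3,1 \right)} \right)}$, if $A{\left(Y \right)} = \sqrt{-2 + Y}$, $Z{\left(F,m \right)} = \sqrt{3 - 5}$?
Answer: $-2 + i \sqrt{2} \approx -2.0 + 1.4142 i$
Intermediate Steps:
$Z{\left(F,m \right)} = i \sqrt{2}$ ($Z{\left(F,m \right)} = \sqrt{-2} = i \sqrt{2}$)
$A^{2}{\left(Z{\left(3,1 \right)} \right)} = \left(\sqrt{-2 + i \sqrt{2}}\right)^{2} = -2 + i \sqrt{2}$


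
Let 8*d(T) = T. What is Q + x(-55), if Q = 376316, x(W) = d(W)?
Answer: 3010473/8 ≈ 3.7631e+5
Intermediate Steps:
d(T) = T/8
x(W) = W/8
Q + x(-55) = 376316 + (1/8)*(-55) = 376316 - 55/8 = 3010473/8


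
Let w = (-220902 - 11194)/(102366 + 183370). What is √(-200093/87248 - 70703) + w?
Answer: -29012/35717 + I*√33638986817961/21812 ≈ -0.81227 + 265.9*I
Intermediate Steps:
w = -29012/35717 (w = -232096/285736 = -232096*1/285736 = -29012/35717 ≈ -0.81227)
√(-200093/87248 - 70703) + w = √(-200093/87248 - 70703) - 29012/35717 = √(-6168895437/87248) - 29012/35717 = I*√33638986817961/21812 - 29012/35717 = -29012/35717 + I*√33638986817961/21812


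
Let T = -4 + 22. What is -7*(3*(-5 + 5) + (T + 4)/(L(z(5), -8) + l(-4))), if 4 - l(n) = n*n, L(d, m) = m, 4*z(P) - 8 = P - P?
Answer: 77/10 ≈ 7.7000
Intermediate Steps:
z(P) = 2 (z(P) = 2 + (P - P)/4 = 2 + (¼)*0 = 2 + 0 = 2)
T = 18
l(n) = 4 - n² (l(n) = 4 - n*n = 4 - n²)
-7*(3*(-5 + 5) + (T + 4)/(L(z(5), -8) + l(-4))) = -7*(3*(-5 + 5) + (18 + 4)/(-8 + (4 - 1*(-4)²))) = -7*(3*0 + 22/(-8 + (4 - 1*16))) = -7*(0 + 22/(-8 + (4 - 16))) = -7*(0 + 22/(-8 - 12)) = -7*(0 + 22/(-20)) = -7*(0 + 22*(-1/20)) = -7*(0 - 11/10) = -7*(-11/10) = 77/10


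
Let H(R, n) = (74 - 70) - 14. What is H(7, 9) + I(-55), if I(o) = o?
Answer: -65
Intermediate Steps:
H(R, n) = -10 (H(R, n) = 4 - 14 = -10)
H(7, 9) + I(-55) = -10 - 55 = -65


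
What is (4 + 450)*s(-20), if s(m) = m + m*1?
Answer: -18160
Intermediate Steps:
s(m) = 2*m (s(m) = m + m = 2*m)
(4 + 450)*s(-20) = (4 + 450)*(2*(-20)) = 454*(-40) = -18160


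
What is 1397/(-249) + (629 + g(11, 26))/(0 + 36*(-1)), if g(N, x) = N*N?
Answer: -13169/498 ≈ -26.444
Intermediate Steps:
g(N, x) = N²
1397/(-249) + (629 + g(11, 26))/(0 + 36*(-1)) = 1397/(-249) + (629 + 11²)/(0 + 36*(-1)) = 1397*(-1/249) + (629 + 121)/(0 - 36) = -1397/249 + 750/(-36) = -1397/249 + 750*(-1/36) = -1397/249 - 125/6 = -13169/498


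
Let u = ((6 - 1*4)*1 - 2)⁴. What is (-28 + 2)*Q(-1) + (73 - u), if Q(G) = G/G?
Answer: 47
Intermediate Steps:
Q(G) = 1
u = 0 (u = ((6 - 4)*1 - 2)⁴ = (2*1 - 2)⁴ = (2 - 2)⁴ = 0⁴ = 0)
(-28 + 2)*Q(-1) + (73 - u) = (-28 + 2)*1 + (73 - 1*0) = -26*1 + (73 + 0) = -26 + 73 = 47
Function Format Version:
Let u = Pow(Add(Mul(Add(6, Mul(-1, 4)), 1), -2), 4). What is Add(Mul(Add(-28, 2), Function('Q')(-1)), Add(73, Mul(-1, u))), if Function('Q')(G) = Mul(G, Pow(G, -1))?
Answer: 47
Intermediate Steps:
Function('Q')(G) = 1
u = 0 (u = Pow(Add(Mul(Add(6, -4), 1), -2), 4) = Pow(Add(Mul(2, 1), -2), 4) = Pow(Add(2, -2), 4) = Pow(0, 4) = 0)
Add(Mul(Add(-28, 2), Function('Q')(-1)), Add(73, Mul(-1, u))) = Add(Mul(Add(-28, 2), 1), Add(73, Mul(-1, 0))) = Add(Mul(-26, 1), Add(73, 0)) = Add(-26, 73) = 47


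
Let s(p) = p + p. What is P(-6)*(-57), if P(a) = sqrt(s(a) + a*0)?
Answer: -114*I*sqrt(3) ≈ -197.45*I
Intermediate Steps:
s(p) = 2*p
P(a) = sqrt(2)*sqrt(a) (P(a) = sqrt(2*a + a*0) = sqrt(2*a + 0) = sqrt(2*a) = sqrt(2)*sqrt(a))
P(-6)*(-57) = (sqrt(2)*sqrt(-6))*(-57) = (sqrt(2)*(I*sqrt(6)))*(-57) = (2*I*sqrt(3))*(-57) = -114*I*sqrt(3)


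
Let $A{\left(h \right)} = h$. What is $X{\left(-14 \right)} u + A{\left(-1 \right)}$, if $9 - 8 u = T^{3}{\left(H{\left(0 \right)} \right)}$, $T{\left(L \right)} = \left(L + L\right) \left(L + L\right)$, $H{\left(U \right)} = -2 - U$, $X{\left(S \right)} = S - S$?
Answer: $-1$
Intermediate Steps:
$X{\left(S \right)} = 0$
$T{\left(L \right)} = 4 L^{2}$ ($T{\left(L \right)} = 2 L 2 L = 4 L^{2}$)
$u = - \frac{4087}{8}$ ($u = \frac{9}{8} - \frac{\left(4 \left(-2 - 0\right)^{2}\right)^{3}}{8} = \frac{9}{8} - \frac{\left(4 \left(-2 + 0\right)^{2}\right)^{3}}{8} = \frac{9}{8} - \frac{\left(4 \left(-2\right)^{2}\right)^{3}}{8} = \frac{9}{8} - \frac{\left(4 \cdot 4\right)^{3}}{8} = \frac{9}{8} - \frac{16^{3}}{8} = \frac{9}{8} - 512 = - \frac{4087}{8} \approx -510.88$)
$X{\left(-14 \right)} u + A{\left(-1 \right)} = 0 \left(- \frac{4087}{8}\right) - 1 = 0 - 1 = -1$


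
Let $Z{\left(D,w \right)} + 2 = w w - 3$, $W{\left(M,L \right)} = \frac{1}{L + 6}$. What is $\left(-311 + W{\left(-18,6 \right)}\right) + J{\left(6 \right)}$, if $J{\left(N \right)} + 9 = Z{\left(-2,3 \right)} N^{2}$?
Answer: $- \frac{2111}{12} \approx -175.92$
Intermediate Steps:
$W{\left(M,L \right)} = \frac{1}{6 + L}$
$Z{\left(D,w \right)} = -5 + w^{2}$ ($Z{\left(D,w \right)} = -2 + \left(w w - 3\right) = -2 + \left(w^{2} - 3\right) = -2 + \left(-3 + w^{2}\right) = -5 + w^{2}$)
$J{\left(N \right)} = -9 + 4 N^{2}$ ($J{\left(N \right)} = -9 + \left(-5 + 3^{2}\right) N^{2} = -9 + \left(-5 + 9\right) N^{2} = -9 + 4 N^{2}$)
$\left(-311 + W{\left(-18,6 \right)}\right) + J{\left(6 \right)} = \left(-311 + \frac{1}{6 + 6}\right) - \left(9 - 4 \cdot 6^{2}\right) = \left(-311 + \frac{1}{12}\right) + \left(-9 + 4 \cdot 36\right) = \left(-311 + \frac{1}{12}\right) + \left(-9 + 144\right) = - \frac{3731}{12} + 135 = - \frac{2111}{12}$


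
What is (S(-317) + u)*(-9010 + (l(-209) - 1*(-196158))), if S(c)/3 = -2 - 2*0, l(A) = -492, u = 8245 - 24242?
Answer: -2987055968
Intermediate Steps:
u = -15997
S(c) = -6 (S(c) = 3*(-2 - 2*0) = 3*(-2 + 0) = 3*(-2) = -6)
(S(-317) + u)*(-9010 + (l(-209) - 1*(-196158))) = (-6 - 15997)*(-9010 + (-492 - 1*(-196158))) = -16003*(-9010 + (-492 + 196158)) = -16003*(-9010 + 195666) = -16003*186656 = -2987055968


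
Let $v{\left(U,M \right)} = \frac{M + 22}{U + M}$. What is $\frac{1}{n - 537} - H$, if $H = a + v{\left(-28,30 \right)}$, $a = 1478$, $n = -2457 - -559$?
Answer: $- \frac{3662241}{2435} \approx -1504.0$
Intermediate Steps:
$n = -1898$ ($n = -2457 + 559 = -1898$)
$v{\left(U,M \right)} = \frac{22 + M}{M + U}$
$H = 1504$ ($H = 1478 + \frac{22 + 30}{30 - 28} = 1478 + \frac{1}{2} \cdot 52 = 1478 + 26 = 1504$)
$\frac{1}{n - 537} - H = \frac{1}{-1898 - 537} - 1504 = \frac{1}{-2435} - 1504 = - \frac{1}{2435} - 1504 = - \frac{3662241}{2435}$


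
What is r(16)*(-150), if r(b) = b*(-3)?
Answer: 7200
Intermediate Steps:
r(b) = -3*b
r(16)*(-150) = -3*16*(-150) = -48*(-150) = 7200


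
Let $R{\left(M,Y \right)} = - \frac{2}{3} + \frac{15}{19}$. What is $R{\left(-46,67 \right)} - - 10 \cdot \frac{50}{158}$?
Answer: $\frac{14803}{4503} \approx 3.2874$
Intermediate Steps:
$R{\left(M,Y \right)} = \frac{7}{57}$ ($R{\left(M,Y \right)} = \left(-2\right) \frac{1}{3} + 15 \cdot \frac{1}{19} = - \frac{2}{3} + \frac{15}{19} = \frac{7}{57}$)
$R{\left(-46,67 \right)} - - 10 \cdot \frac{50}{158} = \frac{7}{57} - - 10 \cdot \frac{50}{158} = \frac{7}{57} - - 10 \cdot 50 \cdot \frac{1}{158} = \frac{7}{57} - \left(-10\right) \frac{25}{79} = \frac{7}{57} - - \frac{250}{79} = \frac{7}{57} + \frac{250}{79} = \frac{14803}{4503}$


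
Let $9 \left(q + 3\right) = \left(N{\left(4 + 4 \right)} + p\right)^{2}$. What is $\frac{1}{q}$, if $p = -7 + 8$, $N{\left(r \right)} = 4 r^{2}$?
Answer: $\frac{9}{66022} \approx 0.00013632$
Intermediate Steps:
$p = 1$
$q = \frac{66022}{9}$ ($q = -3 + \frac{\left(4 \left(4 + 4\right)^{2} + 1\right)^{2}}{9} = -3 + \frac{\left(4 \cdot 8^{2} + 1\right)^{2}}{9} = -3 + \frac{\left(4 \cdot 64 + 1\right)^{2}}{9} = -3 + \frac{\left(256 + 1\right)^{2}}{9} = -3 + \frac{257^{2}}{9} = -3 + \frac{1}{9} \cdot 66049 = -3 + \frac{66049}{9} = \frac{66022}{9} \approx 7335.8$)
$\frac{1}{q} = \frac{1}{\frac{66022}{9}} = \frac{9}{66022}$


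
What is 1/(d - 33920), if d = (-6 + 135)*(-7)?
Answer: -1/34823 ≈ -2.8717e-5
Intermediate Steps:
d = -903 (d = 129*(-7) = -903)
1/(d - 33920) = 1/(-903 - 33920) = 1/(-34823) = -1/34823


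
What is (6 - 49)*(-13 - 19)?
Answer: 1376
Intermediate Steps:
(6 - 49)*(-13 - 19) = -43*(-32) = 1376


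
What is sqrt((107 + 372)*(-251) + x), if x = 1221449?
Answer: 2*sqrt(275305) ≈ 1049.4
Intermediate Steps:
sqrt((107 + 372)*(-251) + x) = sqrt((107 + 372)*(-251) + 1221449) = sqrt(479*(-251) + 1221449) = sqrt(-120229 + 1221449) = sqrt(1101220) = 2*sqrt(275305)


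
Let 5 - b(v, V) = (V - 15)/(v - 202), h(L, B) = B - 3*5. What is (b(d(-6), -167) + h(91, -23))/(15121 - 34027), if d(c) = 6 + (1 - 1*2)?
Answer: 6683/3724482 ≈ 0.0017943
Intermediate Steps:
h(L, B) = -15 + B (h(L, B) = B - 15 = -15 + B)
d(c) = 5 (d(c) = 6 + (1 - 2) = 6 - 1 = 5)
b(v, V) = 5 - (-15 + V)/(-202 + v) (b(v, V) = 5 - (V - 15)/(v - 202) = 5 - (-15 + V)/(-202 + v))
(b(d(-6), -167) + h(91, -23))/(15121 - 34027) = ((-995 - 1*(-167) + 5*5)/(-202 + 5) + (-15 - 23))/(15121 - 34027) = ((-995 + 167 + 25)/(-197) - 38)/(-18906) = (-1/197*(-803) - 38)*(-1/18906) = (803/197 - 38)*(-1/18906) = -6683/197*(-1/18906) = 6683/3724482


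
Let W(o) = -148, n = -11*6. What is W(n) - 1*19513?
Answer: -19661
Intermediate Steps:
n = -66
W(n) - 1*19513 = -148 - 1*19513 = -148 - 19513 = -19661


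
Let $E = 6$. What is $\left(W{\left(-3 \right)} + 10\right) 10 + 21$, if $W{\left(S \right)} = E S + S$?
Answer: $-89$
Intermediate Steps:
$W{\left(S \right)} = 7 S$ ($W{\left(S \right)} = 6 S + S = 7 S$)
$\left(W{\left(-3 \right)} + 10\right) 10 + 21 = \left(7 \left(-3\right) + 10\right) 10 + 21 = \left(-21 + 10\right) 10 + 21 = \left(-11\right) 10 + 21 = -110 + 21 = -89$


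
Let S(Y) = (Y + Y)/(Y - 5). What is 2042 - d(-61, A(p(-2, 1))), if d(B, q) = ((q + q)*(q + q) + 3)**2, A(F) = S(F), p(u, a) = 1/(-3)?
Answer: 520351/256 ≈ 2032.6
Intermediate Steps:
p(u, a) = -1/3
S(Y) = 2*Y/(-5 + Y) (S(Y) = (2*Y)/(-5 + Y) = 2*Y/(-5 + Y))
A(F) = 2*F/(-5 + F)
d(B, q) = (3 + 4*q**2)**2 (d(B, q) = ((2*q)*(2*q) + 3)**2 = (4*q**2 + 3)**2 = (3 + 4*q**2)**2)
2042 - d(-61, A(p(-2, 1))) = 2042 - (3 + 4*(2*(-1/3)/(-5 - 1/3))**2)**2 = 2042 - (3 + 4*(2*(-1/3)/(-16/3))**2)**2 = 2042 - (3 + 4*(2*(-1/3)*(-3/16))**2)**2 = 2042 - (3 + 4*(1/8)**2)**2 = 2042 - (3 + 4*(1/64))**2 = 2042 - (3 + 1/16)**2 = 2042 - (49/16)**2 = 2042 - 1*2401/256 = 2042 - 2401/256 = 520351/256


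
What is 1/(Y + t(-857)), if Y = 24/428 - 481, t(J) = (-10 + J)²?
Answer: 107/80379262 ≈ 1.3312e-6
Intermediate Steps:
Y = -51461/107 (Y = (1/428)*24 - 481 = 6/107 - 481 = -51461/107 ≈ -480.94)
1/(Y + t(-857)) = 1/(-51461/107 + (-10 - 857)²) = 1/(-51461/107 + (-867)²) = 1/(-51461/107 + 751689) = 1/(80379262/107) = 107/80379262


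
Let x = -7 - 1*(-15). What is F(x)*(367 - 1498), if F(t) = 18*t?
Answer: -162864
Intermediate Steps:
x = 8 (x = -7 + 15 = 8)
F(x)*(367 - 1498) = (18*8)*(367 - 1498) = 144*(-1131) = -162864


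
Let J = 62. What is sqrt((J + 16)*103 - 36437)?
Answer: I*sqrt(28403) ≈ 168.53*I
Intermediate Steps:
sqrt((J + 16)*103 - 36437) = sqrt((62 + 16)*103 - 36437) = sqrt(78*103 - 36437) = sqrt(8034 - 36437) = sqrt(-28403) = I*sqrt(28403)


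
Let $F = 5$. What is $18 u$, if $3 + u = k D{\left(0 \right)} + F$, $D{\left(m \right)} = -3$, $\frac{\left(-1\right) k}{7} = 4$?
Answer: $1548$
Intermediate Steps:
$k = -28$ ($k = \left(-7\right) 4 = -28$)
$u = 86$ ($u = -3 + \left(\left(-28\right) \left(-3\right) + 5\right) = -3 + \left(84 + 5\right) = -3 + 89 = 86$)
$18 u = 18 \cdot 86 = 1548$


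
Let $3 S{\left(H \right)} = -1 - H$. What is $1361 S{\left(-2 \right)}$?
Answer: $\frac{1361}{3} \approx 453.67$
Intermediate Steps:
$S{\left(H \right)} = - \frac{1}{3} - \frac{H}{3}$ ($S{\left(H \right)} = \frac{-1 - H}{3} = - \frac{1}{3} - \frac{H}{3}$)
$1361 S{\left(-2 \right)} = 1361 \left(- \frac{1}{3} - - \frac{2}{3}\right) = 1361 \left(- \frac{1}{3} + \frac{2}{3}\right) = 1361 \cdot \frac{1}{3} = \frac{1361}{3}$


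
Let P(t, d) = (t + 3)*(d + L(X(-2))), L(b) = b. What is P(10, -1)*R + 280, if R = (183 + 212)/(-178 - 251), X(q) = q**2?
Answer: 2685/11 ≈ 244.09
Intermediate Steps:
P(t, d) = (3 + t)*(4 + d) (P(t, d) = (t + 3)*(d + (-2)**2) = (3 + t)*(d + 4) = (3 + t)*(4 + d))
R = -395/429 (R = 395/(-429) = 395*(-1/429) = -395/429 ≈ -0.92075)
P(10, -1)*R + 280 = (12 + 3*(-1) + 4*10 - 1*10)*(-395/429) + 280 = (12 - 3 + 40 - 10)*(-395/429) + 280 = 39*(-395/429) + 280 = -395/11 + 280 = 2685/11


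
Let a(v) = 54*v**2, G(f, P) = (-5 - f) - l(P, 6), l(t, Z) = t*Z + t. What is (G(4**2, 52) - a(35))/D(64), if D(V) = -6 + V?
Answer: -66535/58 ≈ -1147.2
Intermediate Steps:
l(t, Z) = t + Z*t (l(t, Z) = Z*t + t = t + Z*t)
G(f, P) = -5 - f - 7*P (G(f, P) = (-5 - f) - P*(1 + 6) = (-5 - f) - P*7 = (-5 - f) - 7*P = -5 - f - 7*P)
(G(4**2, 52) - a(35))/D(64) = ((-5 - 1*4**2 - 7*52) - 54*35**2)/(-6 + 64) = ((-5 - 1*16 - 364) - 54*1225)/58 = ((-5 - 16 - 364) - 1*66150)*(1/58) = (-385 - 66150)*(1/58) = -66535*1/58 = -66535/58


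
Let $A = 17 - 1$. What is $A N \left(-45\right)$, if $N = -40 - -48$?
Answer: $-5760$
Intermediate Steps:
$N = 8$ ($N = -40 + 48 = 8$)
$A = 16$ ($A = 17 - 1 = 16$)
$A N \left(-45\right) = 16 \cdot 8 \left(-45\right) = 128 \left(-45\right) = -5760$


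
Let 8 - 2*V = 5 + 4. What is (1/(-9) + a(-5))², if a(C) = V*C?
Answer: 1849/324 ≈ 5.7068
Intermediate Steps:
V = -½ (V = 4 - (5 + 4)/2 = 4 - ½*9 = 4 - 9/2 = -½ ≈ -0.50000)
a(C) = -C/2
(1/(-9) + a(-5))² = (1/(-9) - ½*(-5))² = (-⅑ + 5/2)² = (43/18)² = 1849/324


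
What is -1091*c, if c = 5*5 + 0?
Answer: -27275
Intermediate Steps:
c = 25 (c = 25 + 0 = 25)
-1091*c = -1091*25 = -27275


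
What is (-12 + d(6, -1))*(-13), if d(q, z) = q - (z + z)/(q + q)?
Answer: 455/6 ≈ 75.833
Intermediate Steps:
d(q, z) = q - z/q (d(q, z) = q - 2*z/(2*q) = q - 2*z*1/(2*q) = q - z/q)
(-12 + d(6, -1))*(-13) = (-12 + (6 - 1*(-1)/6))*(-13) = (-12 + (6 - 1*(-1)*⅙))*(-13) = (-12 + (6 + ⅙))*(-13) = (-12 + 37/6)*(-13) = -35/6*(-13) = 455/6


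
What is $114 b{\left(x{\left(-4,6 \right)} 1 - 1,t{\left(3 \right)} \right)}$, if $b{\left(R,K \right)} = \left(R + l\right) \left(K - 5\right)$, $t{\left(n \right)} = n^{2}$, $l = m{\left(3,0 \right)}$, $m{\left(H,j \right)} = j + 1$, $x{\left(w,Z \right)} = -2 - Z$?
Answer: $-3648$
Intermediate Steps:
$m{\left(H,j \right)} = 1 + j$
$l = 1$ ($l = 1 + 0 = 1$)
$b{\left(R,K \right)} = \left(1 + R\right) \left(-5 + K\right)$ ($b{\left(R,K \right)} = \left(R + 1\right) \left(K - 5\right) = \left(1 + R\right) \left(-5 + K\right)$)
$114 b{\left(x{\left(-4,6 \right)} 1 - 1,t{\left(3 \right)} \right)} = 114 \left(-5 + 3^{2} - 5 \left(\left(-2 - 6\right) 1 - 1\right) + 3^{2} \left(\left(-2 - 6\right) 1 - 1\right)\right) = 114 \left(-5 + 9 - 5 \left(\left(-2 - 6\right) 1 - 1\right) + 9 \left(\left(-2 - 6\right) 1 - 1\right)\right) = 114 \left(-5 + 9 - 5 \left(\left(-8\right) 1 - 1\right) + 9 \left(\left(-8\right) 1 - 1\right)\right) = 114 \left(-5 + 9 - 5 \left(-8 - 1\right) + 9 \left(-8 - 1\right)\right) = 114 \left(-5 + 9 - -45 + 9 \left(-9\right)\right) = 114 \left(-5 + 9 + 45 - 81\right) = 114 \left(-32\right) = -3648$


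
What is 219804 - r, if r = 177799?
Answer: 42005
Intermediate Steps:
219804 - r = 219804 - 1*177799 = 219804 - 177799 = 42005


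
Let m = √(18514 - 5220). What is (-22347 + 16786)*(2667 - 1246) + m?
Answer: -7902181 + 17*√46 ≈ -7.9021e+6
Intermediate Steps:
m = 17*√46 (m = √13294 = 17*√46 ≈ 115.30)
(-22347 + 16786)*(2667 - 1246) + m = (-22347 + 16786)*(2667 - 1246) + 17*√46 = -5561*1421 + 17*√46 = -7902181 + 17*√46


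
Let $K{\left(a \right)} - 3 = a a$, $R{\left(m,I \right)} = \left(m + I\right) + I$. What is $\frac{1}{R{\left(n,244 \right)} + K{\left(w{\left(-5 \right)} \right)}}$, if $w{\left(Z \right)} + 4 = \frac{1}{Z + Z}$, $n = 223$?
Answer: $\frac{100}{73081} \approx 0.0013683$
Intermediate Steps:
$R{\left(m,I \right)} = m + 2 I$ ($R{\left(m,I \right)} = \left(I + m\right) + I = m + 2 I$)
$w{\left(Z \right)} = -4 + \frac{1}{2 Z}$ ($w{\left(Z \right)} = -4 + \frac{1}{Z + Z} = -4 + \frac{1}{2 Z}$)
$K{\left(a \right)} = 3 + a^{2}$ ($K{\left(a \right)} = 3 + a a = 3 + a^{2}$)
$\frac{1}{R{\left(n,244 \right)} + K{\left(w{\left(-5 \right)} \right)}} = \frac{1}{\left(223 + 2 \cdot 244\right) + \left(3 + \left(-4 + \frac{1}{2 \left(-5\right)}\right)^{2}\right)} = \frac{1}{\left(223 + 488\right) + \left(3 + \left(-4 + \frac{1}{2} \left(- \frac{1}{5}\right)\right)^{2}\right)} = \frac{1}{711 + \left(3 + \left(-4 - \frac{1}{10}\right)^{2}\right)} = \frac{1}{711 + \left(3 + \left(- \frac{41}{10}\right)^{2}\right)} = \frac{1}{711 + \left(3 + \frac{1681}{100}\right)} = \frac{1}{711 + \frac{1981}{100}} = \frac{1}{\frac{73081}{100}} = \frac{100}{73081}$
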